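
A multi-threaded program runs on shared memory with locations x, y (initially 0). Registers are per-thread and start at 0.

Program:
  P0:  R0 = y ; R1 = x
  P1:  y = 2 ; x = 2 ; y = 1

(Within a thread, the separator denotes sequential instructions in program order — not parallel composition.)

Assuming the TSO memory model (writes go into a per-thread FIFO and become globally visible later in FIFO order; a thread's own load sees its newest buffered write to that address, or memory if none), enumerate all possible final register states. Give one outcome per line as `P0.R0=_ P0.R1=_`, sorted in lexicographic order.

P0.R0=0 P0.R1=0
P0.R0=0 P0.R1=2
P0.R0=1 P0.R1=2
P0.R0=2 P0.R1=0
P0.R0=2 P0.R1=2

outcome vector order: (P0.R0,P0.R1)
|TSO outcomes| = 5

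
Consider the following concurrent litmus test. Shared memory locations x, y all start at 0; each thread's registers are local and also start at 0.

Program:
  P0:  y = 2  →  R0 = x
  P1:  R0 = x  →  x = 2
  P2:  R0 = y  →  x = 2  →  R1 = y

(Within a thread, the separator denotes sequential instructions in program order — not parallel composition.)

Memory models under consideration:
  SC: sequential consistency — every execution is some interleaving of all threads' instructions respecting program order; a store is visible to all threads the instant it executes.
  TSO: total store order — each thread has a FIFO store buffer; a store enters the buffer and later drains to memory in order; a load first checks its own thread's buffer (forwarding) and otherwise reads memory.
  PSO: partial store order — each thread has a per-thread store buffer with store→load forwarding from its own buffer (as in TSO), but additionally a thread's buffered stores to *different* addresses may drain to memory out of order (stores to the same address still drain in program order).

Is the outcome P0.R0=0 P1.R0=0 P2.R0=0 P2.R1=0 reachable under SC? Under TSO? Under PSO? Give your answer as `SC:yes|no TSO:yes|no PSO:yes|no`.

SC:no TSO:yes PSO:yes

outcome vector order: (P0.R0,P1.R0,P2.R0,P2.R1)
under SC → 0/0/0/2, 0/0/2/2, 0/2/0/2, 0/2/2/2, 2/0/0/0, 2/0/0/2, 2/0/2/2, 2/2/0/0, 2/2/0/2, 2/2/2/2
under TSO → 0/0/0/0, 0/0/0/2, 0/0/2/2, 0/2/0/0, 0/2/0/2, 0/2/2/2, 2/0/0/0, 2/0/0/2, 2/0/2/2, 2/2/0/0, 2/2/0/2, 2/2/2/2
under PSO → 0/0/0/0, 0/0/0/2, 0/0/2/2, 0/2/0/0, 0/2/0/2, 0/2/2/2, 2/0/0/0, 2/0/0/2, 2/0/2/2, 2/2/0/0, 2/2/0/2, 2/2/2/2
target 0/0/0/0 ∈ {TSO,PSO}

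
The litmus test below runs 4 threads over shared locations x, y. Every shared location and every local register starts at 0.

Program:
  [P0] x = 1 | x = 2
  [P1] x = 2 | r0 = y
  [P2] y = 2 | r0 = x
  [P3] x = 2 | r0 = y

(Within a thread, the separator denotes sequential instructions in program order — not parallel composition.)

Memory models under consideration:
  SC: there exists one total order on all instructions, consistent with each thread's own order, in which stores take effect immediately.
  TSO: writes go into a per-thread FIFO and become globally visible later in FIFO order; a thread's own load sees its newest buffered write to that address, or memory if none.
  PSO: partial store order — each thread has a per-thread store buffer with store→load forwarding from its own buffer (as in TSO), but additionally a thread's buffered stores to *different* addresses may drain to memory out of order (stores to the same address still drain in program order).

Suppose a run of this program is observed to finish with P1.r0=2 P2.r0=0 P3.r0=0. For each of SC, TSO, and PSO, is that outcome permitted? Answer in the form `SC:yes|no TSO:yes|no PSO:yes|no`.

SC:no TSO:yes PSO:yes

outcome vector order: (P1.r0,P2.r0,P3.r0)
under SC → 0/1/0; 0/1/2; 0/2/0; 0/2/2; 2/0/2; 2/1/0; 2/1/2; 2/2/0; 2/2/2
under TSO → 0/0/0; 0/0/2; 0/1/0; 0/1/2; 0/2/0; 0/2/2; 2/0/0; 2/0/2; 2/1/0; 2/1/2; 2/2/0; 2/2/2
under PSO → 0/0/0; 0/0/2; 0/1/0; 0/1/2; 0/2/0; 0/2/2; 2/0/0; 2/0/2; 2/1/0; 2/1/2; 2/2/0; 2/2/2
target 2/0/0 ∈ {TSO,PSO}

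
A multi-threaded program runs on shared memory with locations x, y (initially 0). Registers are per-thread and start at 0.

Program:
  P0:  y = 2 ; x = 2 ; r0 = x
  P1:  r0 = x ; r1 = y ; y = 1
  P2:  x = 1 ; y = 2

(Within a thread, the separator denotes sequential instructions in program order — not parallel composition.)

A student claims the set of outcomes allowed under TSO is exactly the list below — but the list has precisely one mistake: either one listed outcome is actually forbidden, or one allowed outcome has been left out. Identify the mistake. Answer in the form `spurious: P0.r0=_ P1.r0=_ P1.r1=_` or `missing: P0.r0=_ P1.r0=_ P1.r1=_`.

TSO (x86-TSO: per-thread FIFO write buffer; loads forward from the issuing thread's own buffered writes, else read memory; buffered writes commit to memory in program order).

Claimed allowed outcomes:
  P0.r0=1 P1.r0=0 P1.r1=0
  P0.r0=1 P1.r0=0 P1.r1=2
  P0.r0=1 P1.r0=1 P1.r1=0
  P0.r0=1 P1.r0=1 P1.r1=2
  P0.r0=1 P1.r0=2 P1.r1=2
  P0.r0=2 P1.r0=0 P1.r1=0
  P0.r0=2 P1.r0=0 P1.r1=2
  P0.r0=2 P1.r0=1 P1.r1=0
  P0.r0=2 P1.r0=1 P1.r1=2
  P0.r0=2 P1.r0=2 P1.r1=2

outcome vector order: (P0.r0,P1.r0,P1.r1)
[TSO] allowed = {<1 0 0>, <1 0 2>, <1 1 2>, <1 2 2>, <2 0 0>, <2 0 2>, <2 1 0>, <2 1 2>, <2 2 2>}
claimed∖TSO = {<1 1 0>}

spurious: P0.r0=1 P1.r0=1 P1.r1=0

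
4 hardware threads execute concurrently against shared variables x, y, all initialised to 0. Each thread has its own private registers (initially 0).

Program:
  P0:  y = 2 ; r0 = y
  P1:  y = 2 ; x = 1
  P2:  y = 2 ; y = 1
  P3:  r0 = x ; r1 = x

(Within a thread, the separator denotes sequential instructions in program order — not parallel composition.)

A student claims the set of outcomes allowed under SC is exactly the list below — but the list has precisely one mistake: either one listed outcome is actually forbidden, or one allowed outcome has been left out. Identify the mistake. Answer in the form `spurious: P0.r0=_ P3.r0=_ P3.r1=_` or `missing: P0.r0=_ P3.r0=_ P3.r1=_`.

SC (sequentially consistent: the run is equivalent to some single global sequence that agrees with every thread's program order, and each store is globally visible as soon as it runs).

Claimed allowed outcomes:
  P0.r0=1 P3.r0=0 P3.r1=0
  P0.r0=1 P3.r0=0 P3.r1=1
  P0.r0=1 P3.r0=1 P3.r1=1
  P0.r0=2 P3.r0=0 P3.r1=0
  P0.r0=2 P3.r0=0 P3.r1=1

outcome vector order: (P0.r0,P3.r0,P3.r1)
SC: 6 outcomes — {100 101 111 200 201 211}
SC∖claimed = {211}

missing: P0.r0=2 P3.r0=1 P3.r1=1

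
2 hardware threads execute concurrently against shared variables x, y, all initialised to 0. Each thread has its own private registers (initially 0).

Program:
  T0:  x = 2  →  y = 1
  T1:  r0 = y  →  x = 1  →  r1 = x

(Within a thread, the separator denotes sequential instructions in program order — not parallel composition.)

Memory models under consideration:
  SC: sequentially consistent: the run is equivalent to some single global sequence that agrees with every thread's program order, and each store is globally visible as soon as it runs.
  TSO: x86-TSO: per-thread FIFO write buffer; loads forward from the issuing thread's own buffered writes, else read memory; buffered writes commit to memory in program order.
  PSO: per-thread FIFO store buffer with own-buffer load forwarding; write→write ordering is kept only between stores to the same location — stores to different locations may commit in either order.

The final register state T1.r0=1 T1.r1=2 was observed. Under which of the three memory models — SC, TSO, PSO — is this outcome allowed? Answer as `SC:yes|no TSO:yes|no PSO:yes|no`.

SC:no TSO:no PSO:yes

outcome vector order: (T1.r0,T1.r1)
SC: 3 outcomes — {01, 02, 11}
TSO: 3 outcomes — {01, 02, 11}
PSO: 4 outcomes — {01, 02, 11, 12}
target 12 ∈ {PSO}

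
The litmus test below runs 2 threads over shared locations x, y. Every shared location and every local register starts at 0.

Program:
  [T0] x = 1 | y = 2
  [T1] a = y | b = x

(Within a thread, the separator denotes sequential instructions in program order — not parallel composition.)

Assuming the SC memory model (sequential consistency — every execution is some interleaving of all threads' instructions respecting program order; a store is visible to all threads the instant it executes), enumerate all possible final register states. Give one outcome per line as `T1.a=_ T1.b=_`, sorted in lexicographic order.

outcome vector order: (T1.a,T1.b)
|SC outcomes| = 3

T1.a=0 T1.b=0
T1.a=0 T1.b=1
T1.a=2 T1.b=1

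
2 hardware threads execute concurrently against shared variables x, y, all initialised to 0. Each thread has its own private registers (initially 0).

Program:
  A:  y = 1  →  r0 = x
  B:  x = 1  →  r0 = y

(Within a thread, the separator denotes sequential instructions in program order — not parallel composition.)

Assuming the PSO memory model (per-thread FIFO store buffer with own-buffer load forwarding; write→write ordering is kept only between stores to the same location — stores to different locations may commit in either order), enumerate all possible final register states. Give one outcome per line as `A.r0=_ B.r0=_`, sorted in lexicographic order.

A.r0=0 B.r0=0
A.r0=0 B.r0=1
A.r0=1 B.r0=0
A.r0=1 B.r0=1

outcome vector order: (A.r0,B.r0)
|PSO outcomes| = 4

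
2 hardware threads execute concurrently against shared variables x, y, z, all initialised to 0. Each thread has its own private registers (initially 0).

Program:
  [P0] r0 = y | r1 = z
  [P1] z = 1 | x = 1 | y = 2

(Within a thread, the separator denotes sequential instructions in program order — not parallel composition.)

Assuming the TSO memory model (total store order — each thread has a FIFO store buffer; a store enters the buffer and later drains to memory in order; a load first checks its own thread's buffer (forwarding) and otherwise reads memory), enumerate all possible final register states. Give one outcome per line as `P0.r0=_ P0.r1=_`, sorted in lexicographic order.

P0.r0=0 P0.r1=0
P0.r0=0 P0.r1=1
P0.r0=2 P0.r1=1

outcome vector order: (P0.r0,P0.r1)
|TSO outcomes| = 3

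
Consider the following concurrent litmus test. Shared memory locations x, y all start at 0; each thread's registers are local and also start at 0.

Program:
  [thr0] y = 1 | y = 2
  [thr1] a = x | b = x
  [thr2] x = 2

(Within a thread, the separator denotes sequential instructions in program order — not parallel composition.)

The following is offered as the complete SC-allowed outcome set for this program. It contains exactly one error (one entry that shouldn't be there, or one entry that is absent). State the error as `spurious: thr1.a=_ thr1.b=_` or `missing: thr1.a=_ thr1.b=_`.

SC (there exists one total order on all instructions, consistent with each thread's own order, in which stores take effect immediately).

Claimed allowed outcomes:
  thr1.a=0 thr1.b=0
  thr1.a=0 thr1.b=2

missing: thr1.a=2 thr1.b=2

outcome vector order: (thr1.a,thr1.b)
[SC] allowed = {00; 02; 22}
SC∖claimed = {22}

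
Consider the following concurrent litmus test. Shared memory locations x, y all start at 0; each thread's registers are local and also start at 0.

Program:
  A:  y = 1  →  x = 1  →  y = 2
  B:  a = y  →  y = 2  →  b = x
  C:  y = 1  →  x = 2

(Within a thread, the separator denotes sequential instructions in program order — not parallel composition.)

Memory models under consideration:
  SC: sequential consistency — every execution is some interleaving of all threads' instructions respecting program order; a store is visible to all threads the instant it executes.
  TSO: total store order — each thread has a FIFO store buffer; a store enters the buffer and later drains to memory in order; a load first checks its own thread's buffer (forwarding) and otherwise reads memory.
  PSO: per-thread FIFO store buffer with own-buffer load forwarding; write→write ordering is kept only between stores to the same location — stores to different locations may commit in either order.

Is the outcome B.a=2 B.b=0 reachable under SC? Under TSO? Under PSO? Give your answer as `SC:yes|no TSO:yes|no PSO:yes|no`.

SC:no TSO:no PSO:yes

outcome vector order: (B.a,B.b)
[SC] allowed = {(0,0), (0,1), (0,2), (1,0), (1,1), (1,2), (2,1), (2,2)}
[TSO] allowed = {(0,0), (0,1), (0,2), (1,0), (1,1), (1,2), (2,1), (2,2)}
[PSO] allowed = {(0,0), (0,1), (0,2), (1,0), (1,1), (1,2), (2,0), (2,1), (2,2)}
target (2,0) ∈ {PSO}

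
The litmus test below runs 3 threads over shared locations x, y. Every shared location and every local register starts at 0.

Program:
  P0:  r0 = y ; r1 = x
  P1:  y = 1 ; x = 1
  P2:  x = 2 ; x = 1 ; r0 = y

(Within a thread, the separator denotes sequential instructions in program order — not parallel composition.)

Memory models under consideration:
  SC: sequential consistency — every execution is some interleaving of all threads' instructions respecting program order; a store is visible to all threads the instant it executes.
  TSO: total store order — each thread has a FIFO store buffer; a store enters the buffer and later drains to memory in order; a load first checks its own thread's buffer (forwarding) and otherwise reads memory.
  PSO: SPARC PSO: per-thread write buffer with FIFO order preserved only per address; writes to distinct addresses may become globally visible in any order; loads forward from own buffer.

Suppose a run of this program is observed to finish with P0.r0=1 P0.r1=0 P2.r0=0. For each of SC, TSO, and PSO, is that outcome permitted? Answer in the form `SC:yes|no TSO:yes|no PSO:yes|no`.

outcome vector order: (P0.r0,P0.r1,P2.r0)
SC (10): 0/0/0; 0/0/1; 0/1/0; 0/1/1; 0/2/0; 0/2/1; 1/0/1; 1/1/0; 1/1/1; 1/2/1
TSO (12): 0/0/0; 0/0/1; 0/1/0; 0/1/1; 0/2/0; 0/2/1; 1/0/0; 1/0/1; 1/1/0; 1/1/1; 1/2/0; 1/2/1
PSO (12): 0/0/0; 0/0/1; 0/1/0; 0/1/1; 0/2/0; 0/2/1; 1/0/0; 1/0/1; 1/1/0; 1/1/1; 1/2/0; 1/2/1
target 1/0/0 ∈ {TSO,PSO}

SC:no TSO:yes PSO:yes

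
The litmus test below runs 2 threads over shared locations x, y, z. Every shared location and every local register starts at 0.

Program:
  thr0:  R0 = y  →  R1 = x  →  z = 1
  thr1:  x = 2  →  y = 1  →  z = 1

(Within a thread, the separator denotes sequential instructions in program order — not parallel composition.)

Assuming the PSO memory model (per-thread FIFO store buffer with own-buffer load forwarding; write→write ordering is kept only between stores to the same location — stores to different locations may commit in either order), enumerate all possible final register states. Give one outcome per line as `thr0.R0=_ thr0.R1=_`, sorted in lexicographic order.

thr0.R0=0 thr0.R1=0
thr0.R0=0 thr0.R1=2
thr0.R0=1 thr0.R1=0
thr0.R0=1 thr0.R1=2

outcome vector order: (thr0.R0,thr0.R1)
|PSO outcomes| = 4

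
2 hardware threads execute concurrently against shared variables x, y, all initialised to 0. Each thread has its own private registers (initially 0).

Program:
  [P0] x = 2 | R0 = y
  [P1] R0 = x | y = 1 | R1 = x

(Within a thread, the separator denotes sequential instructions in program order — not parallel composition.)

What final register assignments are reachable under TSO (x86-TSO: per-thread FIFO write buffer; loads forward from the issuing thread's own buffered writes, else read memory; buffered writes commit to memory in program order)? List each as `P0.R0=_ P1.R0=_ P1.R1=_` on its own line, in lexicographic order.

outcome vector order: (P0.R0,P1.R0,P1.R1)
|TSO outcomes| = 6

P0.R0=0 P1.R0=0 P1.R1=0
P0.R0=0 P1.R0=0 P1.R1=2
P0.R0=0 P1.R0=2 P1.R1=2
P0.R0=1 P1.R0=0 P1.R1=0
P0.R0=1 P1.R0=0 P1.R1=2
P0.R0=1 P1.R0=2 P1.R1=2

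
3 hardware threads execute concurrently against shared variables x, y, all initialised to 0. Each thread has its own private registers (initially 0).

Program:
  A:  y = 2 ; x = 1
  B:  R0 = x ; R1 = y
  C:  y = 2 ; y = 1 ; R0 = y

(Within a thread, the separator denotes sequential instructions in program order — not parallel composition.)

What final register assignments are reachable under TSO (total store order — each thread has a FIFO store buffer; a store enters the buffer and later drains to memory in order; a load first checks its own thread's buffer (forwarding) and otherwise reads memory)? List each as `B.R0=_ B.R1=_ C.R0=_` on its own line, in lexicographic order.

B.R0=0 B.R1=0 C.R0=1
B.R0=0 B.R1=0 C.R0=2
B.R0=0 B.R1=1 C.R0=1
B.R0=0 B.R1=1 C.R0=2
B.R0=0 B.R1=2 C.R0=1
B.R0=0 B.R1=2 C.R0=2
B.R0=1 B.R1=1 C.R0=1
B.R0=1 B.R1=2 C.R0=1
B.R0=1 B.R1=2 C.R0=2

outcome vector order: (B.R0,B.R1,C.R0)
|TSO outcomes| = 9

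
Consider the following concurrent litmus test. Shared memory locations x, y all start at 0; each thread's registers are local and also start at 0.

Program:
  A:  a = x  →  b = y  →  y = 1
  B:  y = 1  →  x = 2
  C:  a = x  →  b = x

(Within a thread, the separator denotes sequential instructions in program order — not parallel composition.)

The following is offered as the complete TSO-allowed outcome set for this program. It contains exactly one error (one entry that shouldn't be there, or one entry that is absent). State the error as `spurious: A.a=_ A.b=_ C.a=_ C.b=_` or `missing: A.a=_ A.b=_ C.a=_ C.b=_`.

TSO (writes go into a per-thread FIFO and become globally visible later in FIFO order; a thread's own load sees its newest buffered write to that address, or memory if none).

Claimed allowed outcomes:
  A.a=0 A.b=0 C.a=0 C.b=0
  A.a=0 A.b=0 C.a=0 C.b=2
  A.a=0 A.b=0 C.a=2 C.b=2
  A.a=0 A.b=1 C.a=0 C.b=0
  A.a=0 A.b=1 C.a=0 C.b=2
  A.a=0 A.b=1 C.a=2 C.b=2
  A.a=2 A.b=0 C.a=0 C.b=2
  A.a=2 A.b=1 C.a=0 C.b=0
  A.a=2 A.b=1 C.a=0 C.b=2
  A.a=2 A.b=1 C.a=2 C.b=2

outcome vector order: (A.a,A.b,C.a,C.b)
TSO (9): 0/0/0/0; 0/0/0/2; 0/0/2/2; 0/1/0/0; 0/1/0/2; 0/1/2/2; 2/1/0/0; 2/1/0/2; 2/1/2/2
claimed∖TSO = {2/0/0/2}

spurious: A.a=2 A.b=0 C.a=0 C.b=2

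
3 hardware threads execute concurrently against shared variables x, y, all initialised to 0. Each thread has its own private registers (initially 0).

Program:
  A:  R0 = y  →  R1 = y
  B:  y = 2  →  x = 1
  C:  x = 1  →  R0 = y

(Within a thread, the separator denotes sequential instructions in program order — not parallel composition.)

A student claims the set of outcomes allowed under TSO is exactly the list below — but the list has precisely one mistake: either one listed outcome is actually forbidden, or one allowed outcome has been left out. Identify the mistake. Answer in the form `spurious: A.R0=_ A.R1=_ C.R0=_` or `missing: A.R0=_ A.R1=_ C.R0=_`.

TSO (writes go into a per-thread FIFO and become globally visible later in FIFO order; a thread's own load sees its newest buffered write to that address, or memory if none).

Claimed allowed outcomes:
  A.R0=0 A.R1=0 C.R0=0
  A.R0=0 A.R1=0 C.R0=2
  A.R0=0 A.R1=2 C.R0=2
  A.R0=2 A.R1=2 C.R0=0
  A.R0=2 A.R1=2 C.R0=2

outcome vector order: (A.R0,A.R1,C.R0)
TSO: 6 outcomes — {000; 002; 020; 022; 220; 222}
TSO∖claimed = {020}

missing: A.R0=0 A.R1=2 C.R0=0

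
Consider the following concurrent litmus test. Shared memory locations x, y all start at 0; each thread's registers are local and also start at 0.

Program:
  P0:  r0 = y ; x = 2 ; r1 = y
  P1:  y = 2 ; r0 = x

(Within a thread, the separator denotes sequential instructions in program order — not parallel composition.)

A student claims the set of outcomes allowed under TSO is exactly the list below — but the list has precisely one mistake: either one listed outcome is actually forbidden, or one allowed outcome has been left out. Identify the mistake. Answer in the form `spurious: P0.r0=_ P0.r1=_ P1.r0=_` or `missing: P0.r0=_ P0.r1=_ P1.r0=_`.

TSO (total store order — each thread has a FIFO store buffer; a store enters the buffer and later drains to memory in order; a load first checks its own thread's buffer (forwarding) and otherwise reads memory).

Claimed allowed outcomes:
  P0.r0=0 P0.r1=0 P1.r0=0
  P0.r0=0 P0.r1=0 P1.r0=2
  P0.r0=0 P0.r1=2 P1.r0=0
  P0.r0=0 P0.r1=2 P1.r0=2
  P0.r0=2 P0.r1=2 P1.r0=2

missing: P0.r0=2 P0.r1=2 P1.r0=0

outcome vector order: (P0.r0,P0.r1,P1.r0)
TSO (6): <0 0 0>, <0 0 2>, <0 2 0>, <0 2 2>, <2 2 0>, <2 2 2>
TSO∖claimed = {<2 2 0>}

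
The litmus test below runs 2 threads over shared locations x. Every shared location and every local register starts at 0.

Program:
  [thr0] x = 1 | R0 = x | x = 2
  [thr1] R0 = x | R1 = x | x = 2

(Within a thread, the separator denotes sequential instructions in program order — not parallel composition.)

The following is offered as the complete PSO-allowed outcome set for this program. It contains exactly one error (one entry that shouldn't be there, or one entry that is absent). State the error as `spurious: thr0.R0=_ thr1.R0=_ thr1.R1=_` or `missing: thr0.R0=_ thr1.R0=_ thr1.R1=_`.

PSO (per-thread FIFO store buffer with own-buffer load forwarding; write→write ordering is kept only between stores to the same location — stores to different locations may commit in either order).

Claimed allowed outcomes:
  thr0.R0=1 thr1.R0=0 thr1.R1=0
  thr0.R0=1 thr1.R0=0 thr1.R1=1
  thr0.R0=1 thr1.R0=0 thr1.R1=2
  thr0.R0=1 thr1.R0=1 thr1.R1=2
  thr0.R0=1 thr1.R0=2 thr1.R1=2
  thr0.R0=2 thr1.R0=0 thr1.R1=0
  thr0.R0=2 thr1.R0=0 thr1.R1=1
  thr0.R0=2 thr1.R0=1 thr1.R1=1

missing: thr0.R0=1 thr1.R0=1 thr1.R1=1

outcome vector order: (thr0.R0,thr1.R0,thr1.R1)
[PSO] allowed = {(1,0,0) (1,0,1) (1,0,2) (1,1,1) (1,1,2) (1,2,2) (2,0,0) (2,0,1) (2,1,1)}
PSO∖claimed = {(1,1,1)}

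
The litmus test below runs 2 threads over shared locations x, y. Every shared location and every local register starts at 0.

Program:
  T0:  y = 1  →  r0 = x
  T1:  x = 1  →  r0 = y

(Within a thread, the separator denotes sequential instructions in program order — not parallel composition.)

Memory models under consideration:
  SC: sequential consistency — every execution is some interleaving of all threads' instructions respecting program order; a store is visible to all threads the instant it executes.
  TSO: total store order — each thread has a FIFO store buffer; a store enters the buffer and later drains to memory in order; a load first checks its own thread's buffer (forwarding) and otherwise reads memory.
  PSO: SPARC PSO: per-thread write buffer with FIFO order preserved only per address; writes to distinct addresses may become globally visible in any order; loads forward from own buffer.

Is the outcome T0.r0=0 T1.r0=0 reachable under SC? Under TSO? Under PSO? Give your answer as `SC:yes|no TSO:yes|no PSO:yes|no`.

outcome vector order: (T0.r0,T1.r0)
under SC → 01 10 11
under TSO → 00 01 10 11
under PSO → 00 01 10 11
target 00 ∈ {TSO,PSO}

SC:no TSO:yes PSO:yes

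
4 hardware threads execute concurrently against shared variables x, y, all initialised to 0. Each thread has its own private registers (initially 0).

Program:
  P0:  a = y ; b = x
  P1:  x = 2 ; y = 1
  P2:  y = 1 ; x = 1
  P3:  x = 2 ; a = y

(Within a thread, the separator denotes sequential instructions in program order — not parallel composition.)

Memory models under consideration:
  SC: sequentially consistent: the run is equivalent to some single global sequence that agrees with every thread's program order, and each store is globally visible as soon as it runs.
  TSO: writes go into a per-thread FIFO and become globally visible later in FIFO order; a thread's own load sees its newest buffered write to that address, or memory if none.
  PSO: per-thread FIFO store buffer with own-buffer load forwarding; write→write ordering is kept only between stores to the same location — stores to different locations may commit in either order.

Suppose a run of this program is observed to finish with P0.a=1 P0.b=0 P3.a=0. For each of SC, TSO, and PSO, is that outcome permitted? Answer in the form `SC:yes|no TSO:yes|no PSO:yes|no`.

outcome vector order: (P0.a,P0.b,P3.a)
SC: 11 outcomes — {0/0/0; 0/0/1; 0/1/0; 0/1/1; 0/2/0; 0/2/1; 1/0/1; 1/1/0; 1/1/1; 1/2/0; 1/2/1}
TSO: 12 outcomes — {0/0/0; 0/0/1; 0/1/0; 0/1/1; 0/2/0; 0/2/1; 1/0/0; 1/0/1; 1/1/0; 1/1/1; 1/2/0; 1/2/1}
PSO: 12 outcomes — {0/0/0; 0/0/1; 0/1/0; 0/1/1; 0/2/0; 0/2/1; 1/0/0; 1/0/1; 1/1/0; 1/1/1; 1/2/0; 1/2/1}
target 1/0/0 ∈ {TSO,PSO}

SC:no TSO:yes PSO:yes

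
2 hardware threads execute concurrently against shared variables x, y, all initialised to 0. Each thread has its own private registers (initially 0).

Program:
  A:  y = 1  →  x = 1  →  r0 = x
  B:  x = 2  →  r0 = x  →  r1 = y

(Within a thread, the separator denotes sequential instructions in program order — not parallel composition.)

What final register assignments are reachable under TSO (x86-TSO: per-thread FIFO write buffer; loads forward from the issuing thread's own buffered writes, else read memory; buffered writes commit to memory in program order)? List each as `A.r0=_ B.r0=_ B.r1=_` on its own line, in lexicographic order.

outcome vector order: (A.r0,B.r0,B.r1)
|TSO outcomes| = 5

A.r0=1 B.r0=1 B.r1=1
A.r0=1 B.r0=2 B.r1=0
A.r0=1 B.r0=2 B.r1=1
A.r0=2 B.r0=2 B.r1=0
A.r0=2 B.r0=2 B.r1=1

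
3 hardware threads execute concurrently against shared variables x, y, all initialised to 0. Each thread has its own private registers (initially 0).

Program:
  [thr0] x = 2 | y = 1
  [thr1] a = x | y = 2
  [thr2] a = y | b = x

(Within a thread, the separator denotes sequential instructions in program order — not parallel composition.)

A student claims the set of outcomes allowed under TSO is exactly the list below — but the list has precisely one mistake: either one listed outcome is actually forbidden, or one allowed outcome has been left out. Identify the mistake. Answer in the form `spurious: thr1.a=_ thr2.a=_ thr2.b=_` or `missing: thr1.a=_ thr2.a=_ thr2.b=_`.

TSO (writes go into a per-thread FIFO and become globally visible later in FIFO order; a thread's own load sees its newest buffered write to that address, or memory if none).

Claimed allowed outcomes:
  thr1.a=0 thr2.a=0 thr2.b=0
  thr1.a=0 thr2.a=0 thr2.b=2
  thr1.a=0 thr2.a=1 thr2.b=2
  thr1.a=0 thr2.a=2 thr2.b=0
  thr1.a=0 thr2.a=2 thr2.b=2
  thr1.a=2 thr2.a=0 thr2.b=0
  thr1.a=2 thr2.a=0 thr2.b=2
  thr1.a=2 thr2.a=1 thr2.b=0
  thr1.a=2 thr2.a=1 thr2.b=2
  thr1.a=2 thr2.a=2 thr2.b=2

spurious: thr1.a=2 thr2.a=1 thr2.b=0

outcome vector order: (thr1.a,thr2.a,thr2.b)
TSO (9): <0 0 0> <0 0 2> <0 1 2> <0 2 0> <0 2 2> <2 0 0> <2 0 2> <2 1 2> <2 2 2>
claimed∖TSO = {<2 1 0>}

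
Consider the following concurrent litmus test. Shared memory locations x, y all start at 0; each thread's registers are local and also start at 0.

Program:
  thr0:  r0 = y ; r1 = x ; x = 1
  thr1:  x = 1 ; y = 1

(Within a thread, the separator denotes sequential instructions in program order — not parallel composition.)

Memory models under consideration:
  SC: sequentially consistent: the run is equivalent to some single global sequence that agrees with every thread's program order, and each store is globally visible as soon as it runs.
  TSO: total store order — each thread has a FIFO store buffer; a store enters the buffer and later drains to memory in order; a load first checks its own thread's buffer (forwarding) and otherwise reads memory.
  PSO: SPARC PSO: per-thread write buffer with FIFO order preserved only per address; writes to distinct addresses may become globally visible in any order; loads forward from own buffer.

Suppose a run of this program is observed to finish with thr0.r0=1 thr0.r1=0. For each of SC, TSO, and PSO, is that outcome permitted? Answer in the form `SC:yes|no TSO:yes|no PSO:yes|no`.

SC:no TSO:no PSO:yes

outcome vector order: (thr0.r0,thr0.r1)
under SC → 00 01 11
under TSO → 00 01 11
under PSO → 00 01 10 11
target 10 ∈ {PSO}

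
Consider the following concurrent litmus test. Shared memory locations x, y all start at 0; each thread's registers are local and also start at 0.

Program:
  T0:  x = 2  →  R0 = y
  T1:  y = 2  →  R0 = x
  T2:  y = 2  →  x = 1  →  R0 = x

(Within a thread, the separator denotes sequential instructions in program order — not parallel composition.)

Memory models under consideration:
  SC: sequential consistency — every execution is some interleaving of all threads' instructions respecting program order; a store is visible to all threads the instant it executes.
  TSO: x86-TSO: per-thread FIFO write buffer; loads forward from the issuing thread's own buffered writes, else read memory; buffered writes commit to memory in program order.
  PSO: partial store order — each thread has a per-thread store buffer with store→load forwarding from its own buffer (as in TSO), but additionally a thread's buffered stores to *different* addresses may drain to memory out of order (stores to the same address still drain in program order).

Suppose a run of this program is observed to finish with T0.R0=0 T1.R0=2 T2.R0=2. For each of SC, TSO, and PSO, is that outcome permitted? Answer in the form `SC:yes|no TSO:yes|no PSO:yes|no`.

outcome vector order: (T0.R0,T1.R0,T2.R0)
SC: 8 outcomes — {<0 1 1> <0 2 1> <2 0 1> <2 0 2> <2 1 1> <2 1 2> <2 2 1> <2 2 2>}
TSO: 12 outcomes — {<0 0 1> <0 0 2> <0 1 1> <0 1 2> <0 2 1> <0 2 2> <2 0 1> <2 0 2> <2 1 1> <2 1 2> <2 2 1> <2 2 2>}
PSO: 12 outcomes — {<0 0 1> <0 0 2> <0 1 1> <0 1 2> <0 2 1> <0 2 2> <2 0 1> <2 0 2> <2 1 1> <2 1 2> <2 2 1> <2 2 2>}
target <0 2 2> ∈ {TSO,PSO}

SC:no TSO:yes PSO:yes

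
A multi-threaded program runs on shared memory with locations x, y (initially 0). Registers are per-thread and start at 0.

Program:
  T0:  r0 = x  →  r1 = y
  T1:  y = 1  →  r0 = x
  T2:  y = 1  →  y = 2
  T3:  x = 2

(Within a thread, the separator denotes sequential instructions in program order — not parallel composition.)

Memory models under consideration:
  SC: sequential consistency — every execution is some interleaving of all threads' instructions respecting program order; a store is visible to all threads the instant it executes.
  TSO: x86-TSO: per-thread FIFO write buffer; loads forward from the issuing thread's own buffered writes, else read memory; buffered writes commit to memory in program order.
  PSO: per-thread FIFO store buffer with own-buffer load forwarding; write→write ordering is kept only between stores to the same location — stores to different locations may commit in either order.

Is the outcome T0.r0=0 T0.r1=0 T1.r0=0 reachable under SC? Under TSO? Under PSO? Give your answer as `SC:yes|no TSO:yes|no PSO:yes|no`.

outcome vector order: (T0.r0,T0.r1,T1.r0)
[SC] allowed = {000, 002, 010, 012, 020, 022, 202, 210, 212, 220, 222}
[TSO] allowed = {000, 002, 010, 012, 020, 022, 200, 202, 210, 212, 220, 222}
[PSO] allowed = {000, 002, 010, 012, 020, 022, 200, 202, 210, 212, 220, 222}
target 000 ∈ {SC,TSO,PSO}

SC:yes TSO:yes PSO:yes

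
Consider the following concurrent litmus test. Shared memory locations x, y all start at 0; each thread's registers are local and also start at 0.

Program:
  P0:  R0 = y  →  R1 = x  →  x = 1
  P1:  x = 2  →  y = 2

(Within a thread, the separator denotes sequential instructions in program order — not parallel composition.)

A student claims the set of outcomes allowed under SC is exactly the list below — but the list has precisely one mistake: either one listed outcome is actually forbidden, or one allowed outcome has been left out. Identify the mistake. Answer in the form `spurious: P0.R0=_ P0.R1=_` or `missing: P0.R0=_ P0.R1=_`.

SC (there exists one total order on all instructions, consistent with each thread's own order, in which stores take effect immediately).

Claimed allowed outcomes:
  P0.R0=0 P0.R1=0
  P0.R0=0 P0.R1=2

missing: P0.R0=2 P0.R1=2

outcome vector order: (P0.R0,P0.R1)
[SC] allowed = {00; 02; 22}
SC∖claimed = {22}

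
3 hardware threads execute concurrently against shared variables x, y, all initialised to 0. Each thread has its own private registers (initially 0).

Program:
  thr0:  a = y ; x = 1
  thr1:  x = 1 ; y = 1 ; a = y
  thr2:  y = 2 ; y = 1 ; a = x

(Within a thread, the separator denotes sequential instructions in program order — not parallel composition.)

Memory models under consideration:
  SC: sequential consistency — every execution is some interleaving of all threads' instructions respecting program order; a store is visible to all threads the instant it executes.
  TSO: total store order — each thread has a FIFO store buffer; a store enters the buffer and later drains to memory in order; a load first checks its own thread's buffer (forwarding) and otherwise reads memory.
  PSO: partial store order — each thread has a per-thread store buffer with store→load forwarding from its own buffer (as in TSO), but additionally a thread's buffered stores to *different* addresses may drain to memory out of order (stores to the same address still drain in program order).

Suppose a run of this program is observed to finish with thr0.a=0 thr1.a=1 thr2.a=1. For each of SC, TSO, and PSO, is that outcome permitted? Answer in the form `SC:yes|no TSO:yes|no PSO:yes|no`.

outcome vector order: (thr0.a,thr1.a,thr2.a)
[SC] allowed = {010, 011, 021, 110, 111, 121, 210, 211, 221}
[TSO] allowed = {010, 011, 020, 021, 110, 111, 120, 121, 210, 211, 220, 221}
[PSO] allowed = {010, 011, 020, 021, 110, 111, 120, 121, 210, 211, 220, 221}
target 011 ∈ {SC,TSO,PSO}

SC:yes TSO:yes PSO:yes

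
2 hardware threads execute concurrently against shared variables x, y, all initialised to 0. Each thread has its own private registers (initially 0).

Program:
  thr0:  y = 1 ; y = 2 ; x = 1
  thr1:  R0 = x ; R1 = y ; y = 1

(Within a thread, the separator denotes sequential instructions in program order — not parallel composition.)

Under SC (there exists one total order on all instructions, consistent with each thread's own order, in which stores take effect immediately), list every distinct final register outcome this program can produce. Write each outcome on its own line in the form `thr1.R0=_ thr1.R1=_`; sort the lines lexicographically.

thr1.R0=0 thr1.R1=0
thr1.R0=0 thr1.R1=1
thr1.R0=0 thr1.R1=2
thr1.R0=1 thr1.R1=2

outcome vector order: (thr1.R0,thr1.R1)
|SC outcomes| = 4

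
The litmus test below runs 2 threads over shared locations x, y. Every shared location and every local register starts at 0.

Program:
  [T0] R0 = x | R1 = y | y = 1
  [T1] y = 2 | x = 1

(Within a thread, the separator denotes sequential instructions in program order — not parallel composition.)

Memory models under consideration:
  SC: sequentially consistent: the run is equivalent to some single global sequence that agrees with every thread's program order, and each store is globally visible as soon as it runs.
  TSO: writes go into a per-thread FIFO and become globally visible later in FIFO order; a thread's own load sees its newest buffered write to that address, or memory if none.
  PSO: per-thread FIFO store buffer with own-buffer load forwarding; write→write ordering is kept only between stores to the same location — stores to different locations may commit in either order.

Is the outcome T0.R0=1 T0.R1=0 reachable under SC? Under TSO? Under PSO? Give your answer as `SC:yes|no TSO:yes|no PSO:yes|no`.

outcome vector order: (T0.R0,T0.R1)
under SC → 00, 02, 12
under TSO → 00, 02, 12
under PSO → 00, 02, 10, 12
target 10 ∈ {PSO}

SC:no TSO:no PSO:yes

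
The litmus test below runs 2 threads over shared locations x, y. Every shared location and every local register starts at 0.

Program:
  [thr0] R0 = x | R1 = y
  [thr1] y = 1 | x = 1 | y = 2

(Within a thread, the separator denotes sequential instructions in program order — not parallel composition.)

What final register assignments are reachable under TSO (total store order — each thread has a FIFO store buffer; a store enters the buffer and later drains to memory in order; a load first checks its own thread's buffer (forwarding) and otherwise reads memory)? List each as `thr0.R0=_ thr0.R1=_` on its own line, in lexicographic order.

thr0.R0=0 thr0.R1=0
thr0.R0=0 thr0.R1=1
thr0.R0=0 thr0.R1=2
thr0.R0=1 thr0.R1=1
thr0.R0=1 thr0.R1=2

outcome vector order: (thr0.R0,thr0.R1)
|TSO outcomes| = 5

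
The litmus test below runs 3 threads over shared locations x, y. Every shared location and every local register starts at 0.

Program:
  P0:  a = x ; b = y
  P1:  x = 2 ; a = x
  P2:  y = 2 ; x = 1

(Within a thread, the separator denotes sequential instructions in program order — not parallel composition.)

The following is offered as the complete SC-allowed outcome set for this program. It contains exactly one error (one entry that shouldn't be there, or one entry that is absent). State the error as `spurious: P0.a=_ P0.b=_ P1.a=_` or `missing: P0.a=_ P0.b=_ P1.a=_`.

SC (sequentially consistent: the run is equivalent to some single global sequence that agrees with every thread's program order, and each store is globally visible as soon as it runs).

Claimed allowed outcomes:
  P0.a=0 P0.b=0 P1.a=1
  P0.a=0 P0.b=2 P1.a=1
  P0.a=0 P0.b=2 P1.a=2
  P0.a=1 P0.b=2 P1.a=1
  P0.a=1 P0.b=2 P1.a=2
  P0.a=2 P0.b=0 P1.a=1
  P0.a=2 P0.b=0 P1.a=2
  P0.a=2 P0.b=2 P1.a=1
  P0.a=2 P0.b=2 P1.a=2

missing: P0.a=0 P0.b=0 P1.a=2

outcome vector order: (P0.a,P0.b,P1.a)
under SC → <0 0 1> <0 0 2> <0 2 1> <0 2 2> <1 2 1> <1 2 2> <2 0 1> <2 0 2> <2 2 1> <2 2 2>
SC∖claimed = {<0 0 2>}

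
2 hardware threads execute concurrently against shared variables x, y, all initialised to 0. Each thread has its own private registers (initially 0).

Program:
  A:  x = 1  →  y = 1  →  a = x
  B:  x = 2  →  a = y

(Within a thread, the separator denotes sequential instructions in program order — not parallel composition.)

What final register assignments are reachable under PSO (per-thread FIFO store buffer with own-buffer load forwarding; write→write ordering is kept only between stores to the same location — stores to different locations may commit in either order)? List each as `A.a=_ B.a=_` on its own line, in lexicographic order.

outcome vector order: (A.a,B.a)
|PSO outcomes| = 4

A.a=1 B.a=0
A.a=1 B.a=1
A.a=2 B.a=0
A.a=2 B.a=1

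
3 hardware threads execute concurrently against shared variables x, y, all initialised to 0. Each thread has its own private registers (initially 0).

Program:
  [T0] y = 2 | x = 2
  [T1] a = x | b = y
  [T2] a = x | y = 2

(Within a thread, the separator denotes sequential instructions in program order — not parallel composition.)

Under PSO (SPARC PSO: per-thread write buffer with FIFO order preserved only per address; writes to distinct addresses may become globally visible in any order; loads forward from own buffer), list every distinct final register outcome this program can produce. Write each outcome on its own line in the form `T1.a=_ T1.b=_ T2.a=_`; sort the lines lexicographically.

T1.a=0 T1.b=0 T2.a=0
T1.a=0 T1.b=0 T2.a=2
T1.a=0 T1.b=2 T2.a=0
T1.a=0 T1.b=2 T2.a=2
T1.a=2 T1.b=0 T2.a=0
T1.a=2 T1.b=0 T2.a=2
T1.a=2 T1.b=2 T2.a=0
T1.a=2 T1.b=2 T2.a=2

outcome vector order: (T1.a,T1.b,T2.a)
|PSO outcomes| = 8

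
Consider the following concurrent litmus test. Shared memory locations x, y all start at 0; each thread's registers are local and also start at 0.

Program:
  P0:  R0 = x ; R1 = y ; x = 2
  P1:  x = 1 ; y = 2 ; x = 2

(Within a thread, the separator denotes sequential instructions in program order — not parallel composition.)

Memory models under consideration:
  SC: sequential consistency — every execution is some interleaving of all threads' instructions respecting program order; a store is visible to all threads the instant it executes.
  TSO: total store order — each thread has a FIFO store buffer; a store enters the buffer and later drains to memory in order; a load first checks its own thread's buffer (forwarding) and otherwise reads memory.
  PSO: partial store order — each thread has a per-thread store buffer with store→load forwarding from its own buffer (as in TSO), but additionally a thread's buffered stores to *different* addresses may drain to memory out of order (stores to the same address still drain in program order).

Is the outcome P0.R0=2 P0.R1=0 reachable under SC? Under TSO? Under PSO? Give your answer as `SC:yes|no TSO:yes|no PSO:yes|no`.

SC:no TSO:no PSO:yes

outcome vector order: (P0.R0,P0.R1)
[SC] allowed = {(0,0), (0,2), (1,0), (1,2), (2,2)}
[TSO] allowed = {(0,0), (0,2), (1,0), (1,2), (2,2)}
[PSO] allowed = {(0,0), (0,2), (1,0), (1,2), (2,0), (2,2)}
target (2,0) ∈ {PSO}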